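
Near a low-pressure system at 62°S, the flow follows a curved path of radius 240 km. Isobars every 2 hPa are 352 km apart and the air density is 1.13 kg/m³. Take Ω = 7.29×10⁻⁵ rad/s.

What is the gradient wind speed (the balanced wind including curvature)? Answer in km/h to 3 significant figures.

Coriolis parameter at 62°S:
f = 2Ω sin φ = 2 × 7.29×10⁻⁵ × sin 62° = 1.29×10⁻⁴ s⁻¹
Pressure gradient: |∂P/∂n| = 200 Pa / 352000 m = 5.68×10⁻⁴ Pa/m
Geostrophic speed: V_g = |∂P/∂n|/(fρ) = 5.68×10⁻⁴/(1.29×10⁻⁴ × 1.13) = 3.91 m/s
Around a low, centrifugal force acts outward with Coriolis, so pressure-gradient force balances both:
(1/ρ)|∂P/∂n| = fV + V²/R  →  V² + fR·V − fR·V_g = 0
With fR = 1.29×10⁻⁴ × 240×10³ m = 30.9 m/s:
V = [−fR + √((fR)² + 4 fR V_g)]/2 = [−30.9 + √(30.9² + 4×30.9×3.91)]/2 = 3.51 m/s
Subgeostrophic (V < V_g = 3.91 m/s), as expected around a low.
Converting: 3.51 m/s × 3.6 = 12.6 km/h

12.6 km/h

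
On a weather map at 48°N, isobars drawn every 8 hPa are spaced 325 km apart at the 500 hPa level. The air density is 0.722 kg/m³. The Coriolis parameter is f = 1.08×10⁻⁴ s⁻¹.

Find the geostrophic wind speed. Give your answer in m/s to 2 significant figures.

32 m/s

Pressure gradient: |∂P/∂n| = 800 Pa / 325000 m = 2.46×10⁻³ Pa/m
Geostrophic balance (pressure-gradient force = Coriolis force):
V_g = (1/(fρ)) |∂P/∂n| = 2.46×10⁻³ / (1.08×10⁻⁴ × 0.722) = 31.6 m/s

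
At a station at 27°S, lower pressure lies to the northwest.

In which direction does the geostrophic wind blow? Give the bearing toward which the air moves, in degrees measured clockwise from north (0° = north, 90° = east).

The pressure-gradient force points toward the northwest (bearing 315°).
Geostrophic balance: in the Southern Hemisphere the Coriolis force deflects motion to the left, so the geostrophic wind blows 90° to the left of the pressure-gradient force (low pressure on the right).
Rotating 315° by 90° counterclockwise gives 225° — the wind blows toward the southwest.

225°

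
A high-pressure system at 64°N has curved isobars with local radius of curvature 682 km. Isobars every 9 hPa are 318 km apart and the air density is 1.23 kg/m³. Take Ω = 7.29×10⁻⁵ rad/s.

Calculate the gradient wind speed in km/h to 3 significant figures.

Coriolis parameter at 64°N:
f = 2Ω sin φ = 2 × 7.29×10⁻⁵ × sin 64° = 1.31×10⁻⁴ s⁻¹
Pressure gradient: |∂P/∂n| = 900 Pa / 318000 m = 2.83×10⁻³ Pa/m
Geostrophic speed: V_g = |∂P/∂n|/(fρ) = 2.83×10⁻³/(1.31×10⁻⁴ × 1.23) = 17.6 m/s
Around a high, pressure-gradient force acts outward with centrifugal, so Coriolis balances both:
fV = (1/ρ)|∂P/∂n| + V²/R  →  V² − fR·V + fR·V_g = 0
With fR = 1.31×10⁻⁴ × 682×10³ m = 89.4 m/s:
V = [fR − √((fR)² − 4 fR V_g)]/2 = [89.4 − √(89.4² − 4×89.4×17.6)]/2 = 24 m/s
Supergeostrophic (V > V_g = 17.6 m/s), as expected around a high.
Converting: 24 m/s × 3.6 = 86.4 km/h

86.4 km/h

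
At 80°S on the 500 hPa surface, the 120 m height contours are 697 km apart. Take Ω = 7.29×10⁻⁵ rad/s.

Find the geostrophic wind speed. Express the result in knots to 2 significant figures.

23 knots

Coriolis parameter at 80°S:
f = 2Ω sin φ = 2 × 7.29×10⁻⁵ × sin 80° = 1.44×10⁻⁴ s⁻¹
Height gradient: |∂Z/∂n| = 120 m / 697000 m = 1.72×10⁻⁴
On a pressure surface, geostrophic balance gives V_g = (g/f)|∂Z/∂n|:
V_g = 9.81 × 1.72×10⁻⁴ / 1.44×10⁻⁴ = 11.8 m/s
Converting: 11.8 m/s × 1.944 = 23 knots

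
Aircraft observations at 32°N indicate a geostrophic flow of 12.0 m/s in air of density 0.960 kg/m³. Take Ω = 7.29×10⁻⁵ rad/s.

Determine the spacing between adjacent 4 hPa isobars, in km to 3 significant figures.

449 km

Coriolis parameter at 32°N:
f = 2Ω sin φ = 2 × 7.29×10⁻⁵ × sin 32° = 7.73×10⁻⁵ s⁻¹
Geostrophic balance rearranged: |∂P/∂n| = f ρ V_g
|∂P/∂n| = 7.73×10⁻⁵ × 0.960 × 12.0 = 8.90×10⁻⁴ Pa/m
Isobar spacing: Δn = ΔP/|∂P/∂n| = 400 Pa / 8.90×10⁻⁴ Pa/m = 449407 m ≈ 449 km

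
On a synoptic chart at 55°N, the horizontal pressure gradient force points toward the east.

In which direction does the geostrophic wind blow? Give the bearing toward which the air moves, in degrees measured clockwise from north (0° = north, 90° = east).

The pressure-gradient force points toward the east (bearing 090°).
Geostrophic balance: in the Northern Hemisphere the Coriolis force deflects motion to the right, so the geostrophic wind blows 90° to the right of the pressure-gradient force (low pressure on the left).
Rotating 090° by 90° clockwise gives 180° — the wind blows toward the south.

180°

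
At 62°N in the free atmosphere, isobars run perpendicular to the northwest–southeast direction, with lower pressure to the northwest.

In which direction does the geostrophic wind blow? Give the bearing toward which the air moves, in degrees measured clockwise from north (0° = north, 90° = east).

045°

The pressure-gradient force points toward the northwest (bearing 315°).
Geostrophic balance: in the Northern Hemisphere the Coriolis force deflects motion to the right, so the geostrophic wind blows 90° to the right of the pressure-gradient force (low pressure on the left).
Rotating 315° by 90° clockwise gives 045° — the wind blows toward the northeast.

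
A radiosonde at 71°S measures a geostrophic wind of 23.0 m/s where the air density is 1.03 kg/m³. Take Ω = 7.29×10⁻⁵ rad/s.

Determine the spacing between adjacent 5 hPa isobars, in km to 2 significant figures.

150 km

Coriolis parameter at 71°S:
f = 2Ω sin φ = 2 × 7.29×10⁻⁵ × sin 71° = 1.38×10⁻⁴ s⁻¹
Geostrophic balance rearranged: |∂P/∂n| = f ρ V_g
|∂P/∂n| = 1.38×10⁻⁴ × 1.03 × 23.0 = 3.27×10⁻³ Pa/m
Isobar spacing: Δn = ΔP/|∂P/∂n| = 500 Pa / 3.27×10⁻³ Pa/m = 153101 m ≈ 150 km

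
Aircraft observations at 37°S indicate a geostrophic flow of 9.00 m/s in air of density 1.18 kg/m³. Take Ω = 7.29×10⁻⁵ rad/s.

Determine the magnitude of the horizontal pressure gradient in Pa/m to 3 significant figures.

9.32×10⁻⁴ Pa/m

Coriolis parameter at 37°S:
f = 2Ω sin φ = 2 × 7.29×10⁻⁵ × sin 37° = 8.77×10⁻⁵ s⁻¹
Geostrophic balance rearranged: |∂P/∂n| = f ρ V_g
|∂P/∂n| = 8.77×10⁻⁵ × 1.18 × 9.00 = 9.32×10⁻⁴ Pa/m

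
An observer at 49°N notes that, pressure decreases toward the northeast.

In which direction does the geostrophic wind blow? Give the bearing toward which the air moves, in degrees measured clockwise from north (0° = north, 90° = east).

135°

The pressure-gradient force points toward the northeast (bearing 045°).
Geostrophic balance: in the Northern Hemisphere the Coriolis force deflects motion to the right, so the geostrophic wind blows 90° to the right of the pressure-gradient force (low pressure on the left).
Rotating 045° by 90° clockwise gives 135° — the wind blows toward the southeast.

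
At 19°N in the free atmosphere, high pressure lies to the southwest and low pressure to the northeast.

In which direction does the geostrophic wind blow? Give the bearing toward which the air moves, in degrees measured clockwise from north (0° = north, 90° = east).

The pressure-gradient force points toward the northeast (bearing 045°).
Geostrophic balance: in the Northern Hemisphere the Coriolis force deflects motion to the right, so the geostrophic wind blows 90° to the right of the pressure-gradient force (low pressure on the left).
Rotating 045° by 90° clockwise gives 135° — the wind blows toward the southeast.

135°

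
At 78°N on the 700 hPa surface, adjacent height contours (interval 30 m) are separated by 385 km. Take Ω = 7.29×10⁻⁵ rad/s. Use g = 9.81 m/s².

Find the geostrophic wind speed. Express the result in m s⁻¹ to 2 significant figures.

Coriolis parameter at 78°N:
f = 2Ω sin φ = 2 × 7.29×10⁻⁵ × sin 78° = 1.43×10⁻⁴ s⁻¹
Height gradient: |∂Z/∂n| = 30 m / 385000 m = 7.79×10⁻⁵
On a pressure surface, geostrophic balance gives V_g = (g/f)|∂Z/∂n|:
V_g = 9.81 × 7.79×10⁻⁵ / 1.43×10⁻⁴ = 5.36 m/s

5.4 m s⁻¹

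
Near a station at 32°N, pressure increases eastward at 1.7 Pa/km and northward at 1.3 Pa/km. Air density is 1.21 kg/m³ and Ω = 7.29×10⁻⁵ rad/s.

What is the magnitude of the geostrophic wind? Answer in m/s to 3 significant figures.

22.9 m/s

Coriolis parameter at 32°N:
f = 2Ω sin φ = 2 × 7.29×10⁻⁵ × sin 32° = 7.73×10⁻⁵ s⁻¹
Component geostrophic relations (x east, y north):
u_g = −(1/(fρ)) ∂P/∂y,  v_g = (1/(fρ)) ∂P/∂x
u_g = −(1.3×10⁻³)/(7.73×10⁻⁵ × 1.21) = −13.9 m/s;  v_g = (1.7×10⁻³)/(7.73×10⁻⁵ × 1.21) = 18.2 m/s
|V_g| = √(u_g² + v_g²) = 22.9 m/s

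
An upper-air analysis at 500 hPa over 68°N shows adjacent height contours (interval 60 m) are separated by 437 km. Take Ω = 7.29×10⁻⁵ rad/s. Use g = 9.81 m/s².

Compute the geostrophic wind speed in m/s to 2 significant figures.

Coriolis parameter at 68°N:
f = 2Ω sin φ = 2 × 7.29×10⁻⁵ × sin 68° = 1.35×10⁻⁴ s⁻¹
Height gradient: |∂Z/∂n| = 60 m / 437000 m = 1.37×10⁻⁴
On a pressure surface, geostrophic balance gives V_g = (g/f)|∂Z/∂n|:
V_g = 9.81 × 1.37×10⁻⁴ / 1.35×10⁻⁴ = 9.96 m/s

10.0 m/s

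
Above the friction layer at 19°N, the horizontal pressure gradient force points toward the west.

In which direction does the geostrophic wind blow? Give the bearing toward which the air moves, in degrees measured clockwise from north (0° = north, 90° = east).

The pressure-gradient force points toward the west (bearing 270°).
Geostrophic balance: in the Northern Hemisphere the Coriolis force deflects motion to the right, so the geostrophic wind blows 90° to the right of the pressure-gradient force (low pressure on the left).
Rotating 270° by 90° clockwise gives 000° — the wind blows toward the north.

000°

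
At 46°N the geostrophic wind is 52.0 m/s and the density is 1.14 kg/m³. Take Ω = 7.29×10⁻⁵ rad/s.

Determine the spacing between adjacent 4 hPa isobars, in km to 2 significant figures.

Coriolis parameter at 46°N:
f = 2Ω sin φ = 2 × 7.29×10⁻⁵ × sin 46° = 1.05×10⁻⁴ s⁻¹
Geostrophic balance rearranged: |∂P/∂n| = f ρ V_g
|∂P/∂n| = 1.05×10⁻⁴ × 1.14 × 52.0 = 6.22×10⁻³ Pa/m
Isobar spacing: Δn = ΔP/|∂P/∂n| = 400 Pa / 6.22×10⁻³ Pa/m = 64337 m ≈ 64 km

64 km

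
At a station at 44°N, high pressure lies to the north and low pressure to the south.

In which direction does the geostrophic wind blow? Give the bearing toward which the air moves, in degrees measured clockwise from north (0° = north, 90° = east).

270°

The pressure-gradient force points toward the south (bearing 180°).
Geostrophic balance: in the Northern Hemisphere the Coriolis force deflects motion to the right, so the geostrophic wind blows 90° to the right of the pressure-gradient force (low pressure on the left).
Rotating 180° by 90° clockwise gives 270° — the wind blows toward the west.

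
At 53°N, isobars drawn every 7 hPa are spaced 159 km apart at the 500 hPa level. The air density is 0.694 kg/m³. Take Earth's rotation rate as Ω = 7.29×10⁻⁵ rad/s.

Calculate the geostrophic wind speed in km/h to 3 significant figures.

196 km/h

Coriolis parameter at 53°N:
f = 2Ω sin φ = 2 × 7.29×10⁻⁵ × sin 53° = 1.16×10⁻⁴ s⁻¹
Pressure gradient: |∂P/∂n| = 700 Pa / 159000 m = 4.40×10⁻³ Pa/m
Geostrophic balance (pressure-gradient force = Coriolis force):
V_g = (1/(fρ)) |∂P/∂n| = 4.40×10⁻³ / (1.16×10⁻⁴ × 0.694) = 54.5 m/s
Converting: 54.5 m/s × 3.6 = 196 km/h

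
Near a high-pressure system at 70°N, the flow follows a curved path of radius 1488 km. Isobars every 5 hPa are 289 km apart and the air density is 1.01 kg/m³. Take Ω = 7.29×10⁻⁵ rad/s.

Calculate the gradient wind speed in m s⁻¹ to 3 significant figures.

13.4 m s⁻¹

Coriolis parameter at 70°N:
f = 2Ω sin φ = 2 × 7.29×10⁻⁵ × sin 70° = 1.37×10⁻⁴ s⁻¹
Pressure gradient: |∂P/∂n| = 500 Pa / 289000 m = 1.73×10⁻³ Pa/m
Geostrophic speed: V_g = |∂P/∂n|/(fρ) = 1.73×10⁻³/(1.37×10⁻⁴ × 1.01) = 12.5 m/s
Around a high, pressure-gradient force acts outward with centrifugal, so Coriolis balances both:
fV = (1/ρ)|∂P/∂n| + V²/R  →  V² − fR·V + fR·V_g = 0
With fR = 1.37×10⁻⁴ × 1488×10³ m = 204 m/s:
V = [fR − √((fR)² − 4 fR V_g)]/2 = [204 − √(204² − 4×204×12.5)]/2 = 13.4 m/s
Supergeostrophic (V > V_g = 12.5 m/s), as expected around a high.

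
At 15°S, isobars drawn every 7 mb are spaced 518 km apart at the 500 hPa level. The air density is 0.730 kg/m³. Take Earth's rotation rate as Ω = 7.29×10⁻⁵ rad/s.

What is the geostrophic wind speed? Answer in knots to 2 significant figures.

Coriolis parameter at 15°S:
f = 2Ω sin φ = 2 × 7.29×10⁻⁵ × sin 15° = 3.77×10⁻⁵ s⁻¹
Pressure gradient: |∂P/∂n| = 700 Pa / 518000 m = 1.35×10⁻³ Pa/m
Geostrophic balance (pressure-gradient force = Coriolis force):
V_g = (1/(fρ)) |∂P/∂n| = 1.35×10⁻³ / (3.77×10⁻⁵ × 0.730) = 49.1 m/s
Converting: 49.1 m/s × 1.944 = 95 knots

95 knots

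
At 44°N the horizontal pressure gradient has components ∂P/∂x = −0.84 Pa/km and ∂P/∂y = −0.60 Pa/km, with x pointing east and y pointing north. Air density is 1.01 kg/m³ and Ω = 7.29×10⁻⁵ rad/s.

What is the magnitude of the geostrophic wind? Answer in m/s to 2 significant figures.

10 m/s

Coriolis parameter at 44°N:
f = 2Ω sin φ = 2 × 7.29×10⁻⁵ × sin 44° = 1.01×10⁻⁴ s⁻¹
Component geostrophic relations (x east, y north):
u_g = −(1/(fρ)) ∂P/∂y,  v_g = (1/(fρ)) ∂P/∂x
u_g = −(−0.60×10⁻³)/(1.01×10⁻⁴ × 1.01) = 5.87 m/s;  v_g = (−0.84×10⁻³)/(1.01×10⁻⁴ × 1.01) = −8.21 m/s
|V_g| = √(u_g² + v_g²) = 10.1 m/s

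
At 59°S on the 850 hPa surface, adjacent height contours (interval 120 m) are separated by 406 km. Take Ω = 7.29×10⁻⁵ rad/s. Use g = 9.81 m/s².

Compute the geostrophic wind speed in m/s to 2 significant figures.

23 m/s

Coriolis parameter at 59°S:
f = 2Ω sin φ = 2 × 7.29×10⁻⁵ × sin 59° = 1.25×10⁻⁴ s⁻¹
Height gradient: |∂Z/∂n| = 120 m / 406000 m = 2.96×10⁻⁴
On a pressure surface, geostrophic balance gives V_g = (g/f)|∂Z/∂n|:
V_g = 9.81 × 2.96×10⁻⁴ / 1.25×10⁻⁴ = 23.2 m/s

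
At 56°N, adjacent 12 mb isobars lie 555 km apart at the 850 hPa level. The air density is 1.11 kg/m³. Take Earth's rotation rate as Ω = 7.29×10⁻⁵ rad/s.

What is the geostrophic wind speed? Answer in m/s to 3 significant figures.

Coriolis parameter at 56°N:
f = 2Ω sin φ = 2 × 7.29×10⁻⁵ × sin 56° = 1.21×10⁻⁴ s⁻¹
Pressure gradient: |∂P/∂n| = 1200 Pa / 555000 m = 2.16×10⁻³ Pa/m
Geostrophic balance (pressure-gradient force = Coriolis force):
V_g = (1/(fρ)) |∂P/∂n| = 2.16×10⁻³ / (1.21×10⁻⁴ × 1.11) = 16.1 m/s

16.1 m/s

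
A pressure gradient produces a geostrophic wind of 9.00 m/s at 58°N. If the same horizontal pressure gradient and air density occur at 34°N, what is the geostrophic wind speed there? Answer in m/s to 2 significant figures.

14 m/s

With the same pressure gradient and density, V_g ∝ 1/f ∝ 1/sin φ.
V₂ = V₁ · sin φ₁ / sin φ₂ = 9.00 × sin 58° / sin 34°
V₂ = 9.00 × 0.8480/0.5592 = 14 m/s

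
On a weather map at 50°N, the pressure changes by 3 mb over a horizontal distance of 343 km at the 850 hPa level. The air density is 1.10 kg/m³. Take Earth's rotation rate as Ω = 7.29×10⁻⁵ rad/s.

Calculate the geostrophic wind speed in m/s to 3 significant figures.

7.12 m/s

Coriolis parameter at 50°N:
f = 2Ω sin φ = 2 × 7.29×10⁻⁵ × sin 50° = 1.12×10⁻⁴ s⁻¹
Pressure gradient: |∂P/∂n| = 300 Pa / 343000 m = 8.75×10⁻⁴ Pa/m
Geostrophic balance (pressure-gradient force = Coriolis force):
V_g = (1/(fρ)) |∂P/∂n| = 8.75×10⁻⁴ / (1.12×10⁻⁴ × 1.10) = 7.12 m/s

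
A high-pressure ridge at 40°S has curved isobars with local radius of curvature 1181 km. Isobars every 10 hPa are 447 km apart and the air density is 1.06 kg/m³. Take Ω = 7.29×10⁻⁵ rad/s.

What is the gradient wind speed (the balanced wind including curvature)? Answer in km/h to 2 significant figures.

Coriolis parameter at 40°S:
f = 2Ω sin φ = 2 × 7.29×10⁻⁵ × sin 40° = 9.37×10⁻⁵ s⁻¹
Pressure gradient: |∂P/∂n| = 1000 Pa / 447000 m = 2.24×10⁻³ Pa/m
Geostrophic speed: V_g = |∂P/∂n|/(fρ) = 2.24×10⁻³/(9.37×10⁻⁵ × 1.06) = 22.5 m/s
Around a high, pressure-gradient force acts outward with centrifugal, so Coriolis balances both:
fV = (1/ρ)|∂P/∂n| + V²/R  →  V² − fR·V + fR·V_g = 0
With fR = 9.37×10⁻⁵ × 1181×10³ m = 111 m/s:
V = [fR − √((fR)² − 4 fR V_g)]/2 = [111 − √(111² − 4×111×22.5)]/2 = 31.5 m/s
Supergeostrophic (V > V_g = 22.5 m/s), as expected around a high.
Converting: 31.5 m/s × 3.6 = 110 km/h

110 km/h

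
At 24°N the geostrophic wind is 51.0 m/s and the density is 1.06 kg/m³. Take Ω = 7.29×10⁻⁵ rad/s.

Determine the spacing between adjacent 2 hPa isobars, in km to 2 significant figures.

62 km

Coriolis parameter at 24°N:
f = 2Ω sin φ = 2 × 7.29×10⁻⁵ × sin 24° = 5.93×10⁻⁵ s⁻¹
Geostrophic balance rearranged: |∂P/∂n| = f ρ V_g
|∂P/∂n| = 5.93×10⁻⁵ × 1.06 × 51.0 = 3.21×10⁻³ Pa/m
Isobar spacing: Δn = ΔP/|∂P/∂n| = 200 Pa / 3.21×10⁻³ Pa/m = 62385 m ≈ 62 km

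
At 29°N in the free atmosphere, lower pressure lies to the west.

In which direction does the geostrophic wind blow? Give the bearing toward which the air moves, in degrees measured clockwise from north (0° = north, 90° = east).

000°

The pressure-gradient force points toward the west (bearing 270°).
Geostrophic balance: in the Northern Hemisphere the Coriolis force deflects motion to the right, so the geostrophic wind blows 90° to the right of the pressure-gradient force (low pressure on the left).
Rotating 270° by 90° clockwise gives 000° — the wind blows toward the north.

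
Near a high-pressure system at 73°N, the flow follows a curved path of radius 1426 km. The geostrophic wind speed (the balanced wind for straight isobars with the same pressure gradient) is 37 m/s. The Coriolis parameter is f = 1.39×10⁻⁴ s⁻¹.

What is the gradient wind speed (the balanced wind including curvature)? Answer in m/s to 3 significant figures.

Around a high, pressure-gradient force acts outward with centrifugal, so Coriolis balances both:
fV = (1/ρ)|∂P/∂n| + V²/R  →  V² − fR·V + fR·V_g = 0
With fR = 1.39×10⁻⁴ × 1426×10³ m = 198 m/s:
V = [fR − √((fR)² − 4 fR V_g)]/2 = [198 − √(198² − 4×198×37)]/2 = 49.2 m/s
Supergeostrophic (V > V_g = 37 m/s), as expected around a high.

49.2 m/s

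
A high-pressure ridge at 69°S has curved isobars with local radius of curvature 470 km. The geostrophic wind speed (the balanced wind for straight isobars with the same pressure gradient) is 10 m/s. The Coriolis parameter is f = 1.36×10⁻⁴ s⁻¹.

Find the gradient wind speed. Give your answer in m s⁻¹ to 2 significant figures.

12 m s⁻¹

Around a high, pressure-gradient force acts outward with centrifugal, so Coriolis balances both:
fV = (1/ρ)|∂P/∂n| + V²/R  →  V² − fR·V + fR·V_g = 0
With fR = 1.36×10⁻⁴ × 470×10³ m = 63.9 m/s:
V = [fR − √((fR)² − 4 fR V_g)]/2 = [63.9 − √(63.9² − 4×63.9×10)]/2 = 12.4 m/s
Supergeostrophic (V > V_g = 10 m/s), as expected around a high.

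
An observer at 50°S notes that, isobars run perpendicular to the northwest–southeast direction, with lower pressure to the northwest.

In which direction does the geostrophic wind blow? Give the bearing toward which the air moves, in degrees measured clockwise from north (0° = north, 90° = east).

The pressure-gradient force points toward the northwest (bearing 315°).
Geostrophic balance: in the Southern Hemisphere the Coriolis force deflects motion to the left, so the geostrophic wind blows 90° to the left of the pressure-gradient force (low pressure on the right).
Rotating 315° by 90° counterclockwise gives 225° — the wind blows toward the southwest.

225°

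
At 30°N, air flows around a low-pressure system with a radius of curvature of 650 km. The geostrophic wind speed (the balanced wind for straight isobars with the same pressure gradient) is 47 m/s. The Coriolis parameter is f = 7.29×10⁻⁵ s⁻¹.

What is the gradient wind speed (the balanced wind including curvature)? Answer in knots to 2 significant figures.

57 knots

Around a low, centrifugal force acts outward with Coriolis, so pressure-gradient force balances both:
(1/ρ)|∂P/∂n| = fV + V²/R  →  V² + fR·V − fR·V_g = 0
With fR = 7.29×10⁻⁵ × 650×10³ m = 47.4 m/s:
V = [−fR + √((fR)² + 4 fR V_g)]/2 = [−47.4 + √(47.4² + 4×47.4×47)]/2 = 29.1 m/s
Subgeostrophic (V < V_g = 47 m/s), as expected around a low.
Converting: 29.1 m/s × 1.944 = 57 knots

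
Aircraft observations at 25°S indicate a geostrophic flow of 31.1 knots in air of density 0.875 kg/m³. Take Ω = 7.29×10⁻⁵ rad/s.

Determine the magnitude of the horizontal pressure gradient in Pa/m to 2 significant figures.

Coriolis parameter at 25°S:
f = 2Ω sin φ = 2 × 7.29×10⁻⁵ × sin 25° = 6.16×10⁻⁵ s⁻¹
Wind speed in SI: 31.1 knots = 16.0 m/s
Geostrophic balance rearranged: |∂P/∂n| = f ρ V_g
|∂P/∂n| = 6.16×10⁻⁵ × 0.875 × 16.0 = 8.63×10⁻⁴ Pa/m

8.6×10⁻⁴ Pa/m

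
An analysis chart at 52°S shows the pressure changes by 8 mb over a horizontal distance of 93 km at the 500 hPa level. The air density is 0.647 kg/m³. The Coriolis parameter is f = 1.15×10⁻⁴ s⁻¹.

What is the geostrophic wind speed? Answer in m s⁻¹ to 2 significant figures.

120 m s⁻¹

Pressure gradient: |∂P/∂n| = 800 Pa / 93000 m = 8.60×10⁻³ Pa/m
Geostrophic balance (pressure-gradient force = Coriolis force):
V_g = (1/(fρ)) |∂P/∂n| = 8.60×10⁻³ / (1.15×10⁻⁴ × 0.647) = 116 m/s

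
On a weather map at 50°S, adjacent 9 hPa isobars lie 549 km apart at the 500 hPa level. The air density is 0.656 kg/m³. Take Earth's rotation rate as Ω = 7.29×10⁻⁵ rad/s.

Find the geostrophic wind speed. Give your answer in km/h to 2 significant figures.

81 km/h

Coriolis parameter at 50°S:
f = 2Ω sin φ = 2 × 7.29×10⁻⁵ × sin 50° = 1.12×10⁻⁴ s⁻¹
Pressure gradient: |∂P/∂n| = 900 Pa / 549000 m = 1.64×10⁻³ Pa/m
Geostrophic balance (pressure-gradient force = Coriolis force):
V_g = (1/(fρ)) |∂P/∂n| = 1.64×10⁻³ / (1.12×10⁻⁴ × 0.656) = 22.4 m/s
Converting: 22.4 m/s × 3.6 = 81 km/h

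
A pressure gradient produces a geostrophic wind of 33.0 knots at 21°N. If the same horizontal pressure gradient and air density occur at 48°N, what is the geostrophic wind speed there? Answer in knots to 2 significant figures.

With the same pressure gradient and density, V_g ∝ 1/f ∝ 1/sin φ.
V₂ = V₁ · sin φ₁ / sin φ₂ = 33.0 × sin 21° / sin 48°
V₂ = 33.0 × 0.3584/0.7431 = 16 knots

16 knots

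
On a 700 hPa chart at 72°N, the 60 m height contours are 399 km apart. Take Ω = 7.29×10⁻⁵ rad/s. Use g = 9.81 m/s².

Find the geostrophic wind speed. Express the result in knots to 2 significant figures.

Coriolis parameter at 72°N:
f = 2Ω sin φ = 2 × 7.29×10⁻⁵ × sin 72° = 1.39×10⁻⁴ s⁻¹
Height gradient: |∂Z/∂n| = 60 m / 399000 m = 1.50×10⁻⁴
On a pressure surface, geostrophic balance gives V_g = (g/f)|∂Z/∂n|:
V_g = 9.81 × 1.50×10⁻⁴ / 1.39×10⁻⁴ = 10.6 m/s
Converting: 10.6 m/s × 1.944 = 21 knots

21 knots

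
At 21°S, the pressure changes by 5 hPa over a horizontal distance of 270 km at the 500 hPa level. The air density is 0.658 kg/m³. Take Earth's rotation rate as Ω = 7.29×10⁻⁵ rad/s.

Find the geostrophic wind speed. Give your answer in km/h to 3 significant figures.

Coriolis parameter at 21°S:
f = 2Ω sin φ = 2 × 7.29×10⁻⁵ × sin 21° = 5.23×10⁻⁵ s⁻¹
Pressure gradient: |∂P/∂n| = 500 Pa / 270000 m = 1.85×10⁻³ Pa/m
Geostrophic balance (pressure-gradient force = Coriolis force):
V_g = (1/(fρ)) |∂P/∂n| = 1.85×10⁻³ / (5.23×10⁻⁵ × 0.658) = 53.9 m/s
Converting: 53.9 m/s × 3.6 = 194 km/h

194 km/h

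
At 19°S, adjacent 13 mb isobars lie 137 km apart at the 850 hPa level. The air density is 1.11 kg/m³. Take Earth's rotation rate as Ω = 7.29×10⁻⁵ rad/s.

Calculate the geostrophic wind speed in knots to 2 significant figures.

350 knots

Coriolis parameter at 19°S:
f = 2Ω sin φ = 2 × 7.29×10⁻⁵ × sin 19° = 4.75×10⁻⁵ s⁻¹
Pressure gradient: |∂P/∂n| = 1300 Pa / 137000 m = 9.49×10⁻³ Pa/m
Geostrophic balance (pressure-gradient force = Coriolis force):
V_g = (1/(fρ)) |∂P/∂n| = 9.49×10⁻³ / (4.75×10⁻⁵ × 1.11) = 180 m/s
Converting: 180 m/s × 1.944 = 350 knots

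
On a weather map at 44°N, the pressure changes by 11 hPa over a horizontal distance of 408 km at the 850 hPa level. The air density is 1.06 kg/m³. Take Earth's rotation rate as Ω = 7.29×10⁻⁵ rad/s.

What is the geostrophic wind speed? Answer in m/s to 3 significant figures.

25.1 m/s

Coriolis parameter at 44°N:
f = 2Ω sin φ = 2 × 7.29×10⁻⁵ × sin 44° = 1.01×10⁻⁴ s⁻¹
Pressure gradient: |∂P/∂n| = 1100 Pa / 408000 m = 2.70×10⁻³ Pa/m
Geostrophic balance (pressure-gradient force = Coriolis force):
V_g = (1/(fρ)) |∂P/∂n| = 2.70×10⁻³ / (1.01×10⁻⁴ × 1.06) = 25.1 m/s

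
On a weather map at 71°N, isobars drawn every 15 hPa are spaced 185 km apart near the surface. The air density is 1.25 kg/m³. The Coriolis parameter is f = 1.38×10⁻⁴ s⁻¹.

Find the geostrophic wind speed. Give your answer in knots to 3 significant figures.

Pressure gradient: |∂P/∂n| = 1500 Pa / 185000 m = 8.11×10⁻³ Pa/m
Geostrophic balance (pressure-gradient force = Coriolis force):
V_g = (1/(fρ)) |∂P/∂n| = 8.11×10⁻³ / (1.38×10⁻⁴ × 1.25) = 47.0 m/s
Converting: 47.0 m/s × 1.944 = 91.4 knots

91.4 knots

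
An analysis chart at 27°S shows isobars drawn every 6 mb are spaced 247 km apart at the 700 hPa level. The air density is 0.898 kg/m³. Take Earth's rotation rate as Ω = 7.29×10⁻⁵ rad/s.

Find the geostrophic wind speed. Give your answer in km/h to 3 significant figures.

147 km/h

Coriolis parameter at 27°S:
f = 2Ω sin φ = 2 × 7.29×10⁻⁵ × sin 27° = 6.62×10⁻⁵ s⁻¹
Pressure gradient: |∂P/∂n| = 600 Pa / 247000 m = 2.43×10⁻³ Pa/m
Geostrophic balance (pressure-gradient force = Coriolis force):
V_g = (1/(fρ)) |∂P/∂n| = 2.43×10⁻³ / (6.62×10⁻⁵ × 0.898) = 40.9 m/s
Converting: 40.9 m/s × 3.6 = 147 km/h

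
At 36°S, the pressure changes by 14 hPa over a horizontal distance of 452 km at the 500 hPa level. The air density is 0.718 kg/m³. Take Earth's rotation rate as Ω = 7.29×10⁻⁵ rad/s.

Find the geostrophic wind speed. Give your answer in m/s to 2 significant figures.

50 m/s

Coriolis parameter at 36°S:
f = 2Ω sin φ = 2 × 7.29×10⁻⁵ × sin 36° = 8.57×10⁻⁵ s⁻¹
Pressure gradient: |∂P/∂n| = 1400 Pa / 452000 m = 3.10×10⁻³ Pa/m
Geostrophic balance (pressure-gradient force = Coriolis force):
V_g = (1/(fρ)) |∂P/∂n| = 3.10×10⁻³ / (8.57×10⁻⁵ × 0.718) = 50.3 m/s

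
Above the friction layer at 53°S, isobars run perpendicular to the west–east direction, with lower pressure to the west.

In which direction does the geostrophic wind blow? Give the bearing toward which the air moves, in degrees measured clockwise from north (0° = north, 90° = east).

180°

The pressure-gradient force points toward the west (bearing 270°).
Geostrophic balance: in the Southern Hemisphere the Coriolis force deflects motion to the left, so the geostrophic wind blows 90° to the left of the pressure-gradient force (low pressure on the right).
Rotating 270° by 90° counterclockwise gives 180° — the wind blows toward the south.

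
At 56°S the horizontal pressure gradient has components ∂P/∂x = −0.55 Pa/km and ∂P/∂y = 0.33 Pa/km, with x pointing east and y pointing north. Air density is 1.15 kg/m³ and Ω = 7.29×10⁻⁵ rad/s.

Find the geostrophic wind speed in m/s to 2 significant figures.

Coriolis parameter at 56°S:
f = 2Ω sin φ = 2 × 7.29×10⁻⁵ × sin 56° = 1.21×10⁻⁴ s⁻¹
In the Southern Hemisphere f is negative: f = −1.21×10⁻⁴ s⁻¹.
Component geostrophic relations (x east, y north):
u_g = −(1/(fρ)) ∂P/∂y,  v_g = (1/(fρ)) ∂P/∂x
u_g = −(0.33×10⁻³)/(−1.21×10⁻⁴ × 1.15) = 2.37 m/s;  v_g = (−0.55×10⁻³)/(−1.21×10⁻⁴ × 1.15) = 3.96 m/s
|V_g| = √(u_g² + v_g²) = 4.61 m/s

4.6 m/s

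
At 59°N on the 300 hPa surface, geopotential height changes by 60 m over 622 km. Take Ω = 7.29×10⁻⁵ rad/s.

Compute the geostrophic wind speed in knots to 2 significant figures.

15 knots

Coriolis parameter at 59°N:
f = 2Ω sin φ = 2 × 7.29×10⁻⁵ × sin 59° = 1.25×10⁻⁴ s⁻¹
Height gradient: |∂Z/∂n| = 60 m / 622000 m = 9.65×10⁻⁵
On a pressure surface, geostrophic balance gives V_g = (g/f)|∂Z/∂n|:
V_g = 9.81 × 9.65×10⁻⁵ / 1.25×10⁻⁴ = 7.57 m/s
Converting: 7.57 m/s × 1.944 = 15 knots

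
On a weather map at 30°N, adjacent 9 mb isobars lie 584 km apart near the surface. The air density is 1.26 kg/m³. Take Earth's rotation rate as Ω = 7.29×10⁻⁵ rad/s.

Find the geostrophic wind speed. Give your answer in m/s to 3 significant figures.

Coriolis parameter at 30°N:
f = 2Ω sin φ = 2 × 7.29×10⁻⁵ × sin 30° = 7.29×10⁻⁵ s⁻¹
Pressure gradient: |∂P/∂n| = 900 Pa / 584000 m = 1.54×10⁻³ Pa/m
Geostrophic balance (pressure-gradient force = Coriolis force):
V_g = (1/(fρ)) |∂P/∂n| = 1.54×10⁻³ / (7.29×10⁻⁵ × 1.26) = 16.8 m/s

16.8 m/s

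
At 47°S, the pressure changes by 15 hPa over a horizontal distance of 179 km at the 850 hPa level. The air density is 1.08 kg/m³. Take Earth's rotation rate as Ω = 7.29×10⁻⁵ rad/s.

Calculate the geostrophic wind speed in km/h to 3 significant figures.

262 km/h

Coriolis parameter at 47°S:
f = 2Ω sin φ = 2 × 7.29×10⁻⁵ × sin 47° = 1.07×10⁻⁴ s⁻¹
Pressure gradient: |∂P/∂n| = 1500 Pa / 179000 m = 8.38×10⁻³ Pa/m
Geostrophic balance (pressure-gradient force = Coriolis force):
V_g = (1/(fρ)) |∂P/∂n| = 8.38×10⁻³ / (1.07×10⁻⁴ × 1.08) = 72.8 m/s
Converting: 72.8 m/s × 3.6 = 262 km/h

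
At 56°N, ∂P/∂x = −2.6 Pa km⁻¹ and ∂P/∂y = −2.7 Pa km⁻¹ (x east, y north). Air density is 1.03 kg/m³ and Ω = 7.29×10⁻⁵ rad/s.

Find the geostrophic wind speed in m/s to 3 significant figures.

Coriolis parameter at 56°N:
f = 2Ω sin φ = 2 × 7.29×10⁻⁵ × sin 56° = 1.21×10⁻⁴ s⁻¹
Component geostrophic relations (x east, y north):
u_g = −(1/(fρ)) ∂P/∂y,  v_g = (1/(fρ)) ∂P/∂x
u_g = −(−2.7×10⁻³)/(1.21×10⁻⁴ × 1.03) = 21.7 m/s;  v_g = (−2.6×10⁻³)/(1.21×10⁻⁴ × 1.03) = −20.9 m/s
|V_g| = √(u_g² + v_g²) = 30.1 m/s

30.1 m/s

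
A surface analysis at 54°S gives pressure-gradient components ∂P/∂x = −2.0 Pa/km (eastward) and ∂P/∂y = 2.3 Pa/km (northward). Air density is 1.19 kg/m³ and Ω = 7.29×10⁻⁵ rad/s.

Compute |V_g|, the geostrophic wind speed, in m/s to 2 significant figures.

22 m/s

Coriolis parameter at 54°S:
f = 2Ω sin φ = 2 × 7.29×10⁻⁵ × sin 54° = 1.18×10⁻⁴ s⁻¹
In the Southern Hemisphere f is negative: f = −1.18×10⁻⁴ s⁻¹.
Component geostrophic relations (x east, y north):
u_g = −(1/(fρ)) ∂P/∂y,  v_g = (1/(fρ)) ∂P/∂x
u_g = −(2.3×10⁻³)/(−1.18×10⁻⁴ × 1.19) = 16.4 m/s;  v_g = (−2.0×10⁻³)/(−1.18×10⁻⁴ × 1.19) = 14.2 m/s
|V_g| = √(u_g² + v_g²) = 21.7 m/s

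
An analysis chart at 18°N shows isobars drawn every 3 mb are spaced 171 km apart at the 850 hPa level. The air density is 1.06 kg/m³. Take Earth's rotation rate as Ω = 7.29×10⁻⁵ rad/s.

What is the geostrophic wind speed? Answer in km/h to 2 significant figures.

130 km/h

Coriolis parameter at 18°N:
f = 2Ω sin φ = 2 × 7.29×10⁻⁵ × sin 18° = 4.51×10⁻⁵ s⁻¹
Pressure gradient: |∂P/∂n| = 300 Pa / 171000 m = 1.75×10⁻³ Pa/m
Geostrophic balance (pressure-gradient force = Coriolis force):
V_g = (1/(fρ)) |∂P/∂n| = 1.75×10⁻³ / (4.51×10⁻⁵ × 1.06) = 36.7 m/s
Converting: 36.7 m/s × 3.6 = 130 km/h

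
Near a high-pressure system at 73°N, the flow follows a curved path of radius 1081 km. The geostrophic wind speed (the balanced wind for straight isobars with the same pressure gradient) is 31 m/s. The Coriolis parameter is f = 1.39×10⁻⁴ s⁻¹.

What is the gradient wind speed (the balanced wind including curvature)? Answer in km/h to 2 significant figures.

Around a high, pressure-gradient force acts outward with centrifugal, so Coriolis balances both:
fV = (1/ρ)|∂P/∂n| + V²/R  →  V² − fR·V + fR·V_g = 0
With fR = 1.39×10⁻⁴ × 1081×10³ m = 150 m/s:
V = [fR − √((fR)² − 4 fR V_g)]/2 = [150 − √(150² − 4×150×31)]/2 = 43.7 m/s
Supergeostrophic (V > V_g = 31 m/s), as expected around a high.
Converting: 43.7 m/s × 3.6 = 160 km/h

160 km/h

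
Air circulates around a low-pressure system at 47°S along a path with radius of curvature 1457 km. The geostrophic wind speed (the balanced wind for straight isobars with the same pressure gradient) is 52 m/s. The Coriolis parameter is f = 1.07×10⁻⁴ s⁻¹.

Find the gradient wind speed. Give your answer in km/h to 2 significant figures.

150 km/h

Around a low, centrifugal force acts outward with Coriolis, so pressure-gradient force balances both:
(1/ρ)|∂P/∂n| = fV + V²/R  →  V² + fR·V − fR·V_g = 0
With fR = 1.07×10⁻⁴ × 1457×10³ m = 156 m/s:
V = [−fR + √((fR)² + 4 fR V_g)]/2 = [−156 + √(156² + 4×156×52)]/2 = 41.1 m/s
Subgeostrophic (V < V_g = 52 m/s), as expected around a low.
Converting: 41.1 m/s × 3.6 = 150 km/h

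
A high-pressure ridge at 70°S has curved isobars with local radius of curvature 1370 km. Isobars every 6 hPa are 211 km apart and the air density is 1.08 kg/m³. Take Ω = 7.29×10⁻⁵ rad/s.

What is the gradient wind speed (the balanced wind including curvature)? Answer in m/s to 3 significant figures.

21.7 m/s

Coriolis parameter at 70°S:
f = 2Ω sin φ = 2 × 7.29×10⁻⁵ × sin 70° = 1.37×10⁻⁴ s⁻¹
Pressure gradient: |∂P/∂n| = 600 Pa / 211000 m = 2.84×10⁻³ Pa/m
Geostrophic speed: V_g = |∂P/∂n|/(fρ) = 2.84×10⁻³/(1.37×10⁻⁴ × 1.08) = 19.2 m/s
Around a high, pressure-gradient force acts outward with centrifugal, so Coriolis balances both:
fV = (1/ρ)|∂P/∂n| + V²/R  →  V² − fR·V + fR·V_g = 0
With fR = 1.37×10⁻⁴ × 1370×10³ m = 188 m/s:
V = [fR − √((fR)² − 4 fR V_g)]/2 = [188 − √(188² − 4×188×19.2)]/2 = 21.7 m/s
Supergeostrophic (V > V_g = 19.2 m/s), as expected around a high.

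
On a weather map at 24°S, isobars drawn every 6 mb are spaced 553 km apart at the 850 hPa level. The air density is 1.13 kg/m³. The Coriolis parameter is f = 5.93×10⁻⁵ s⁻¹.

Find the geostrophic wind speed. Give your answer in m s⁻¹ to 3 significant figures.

Pressure gradient: |∂P/∂n| = 600 Pa / 553000 m = 1.08×10⁻³ Pa/m
Geostrophic balance (pressure-gradient force = Coriolis force):
V_g = (1/(fρ)) |∂P/∂n| = 1.08×10⁻³ / (5.93×10⁻⁵ × 1.13) = 16.2 m/s

16.2 m s⁻¹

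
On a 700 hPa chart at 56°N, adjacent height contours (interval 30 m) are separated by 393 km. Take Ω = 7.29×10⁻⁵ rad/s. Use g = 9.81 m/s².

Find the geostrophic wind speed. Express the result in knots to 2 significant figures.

12 knots

Coriolis parameter at 56°N:
f = 2Ω sin φ = 2 × 7.29×10⁻⁵ × sin 56° = 1.21×10⁻⁴ s⁻¹
Height gradient: |∂Z/∂n| = 30 m / 393000 m = 7.63×10⁻⁵
On a pressure surface, geostrophic balance gives V_g = (g/f)|∂Z/∂n|:
V_g = 9.81 × 7.63×10⁻⁵ / 1.21×10⁻⁴ = 6.20 m/s
Converting: 6.20 m/s × 1.944 = 12 knots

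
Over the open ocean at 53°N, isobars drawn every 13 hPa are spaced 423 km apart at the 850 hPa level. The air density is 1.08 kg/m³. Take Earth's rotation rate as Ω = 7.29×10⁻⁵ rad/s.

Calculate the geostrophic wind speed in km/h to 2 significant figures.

Coriolis parameter at 53°N:
f = 2Ω sin φ = 2 × 7.29×10⁻⁵ × sin 53° = 1.16×10⁻⁴ s⁻¹
Pressure gradient: |∂P/∂n| = 1300 Pa / 423000 m = 3.07×10⁻³ Pa/m
Geostrophic balance (pressure-gradient force = Coriolis force):
V_g = (1/(fρ)) |∂P/∂n| = 3.07×10⁻³ / (1.16×10⁻⁴ × 1.08) = 24.4 m/s
Converting: 24.4 m/s × 3.6 = 88 km/h

88 km/h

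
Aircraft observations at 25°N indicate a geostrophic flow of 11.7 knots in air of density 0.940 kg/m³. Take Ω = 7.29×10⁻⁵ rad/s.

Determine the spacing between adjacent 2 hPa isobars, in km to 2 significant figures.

570 km

Coriolis parameter at 25°N:
f = 2Ω sin φ = 2 × 7.29×10⁻⁵ × sin 25° = 6.16×10⁻⁵ s⁻¹
Wind speed in SI: 11.7 knots = 6.02 m/s
Geostrophic balance rearranged: |∂P/∂n| = f ρ V_g
|∂P/∂n| = 6.16×10⁻⁵ × 0.940 × 6.02 = 3.49×10⁻⁴ Pa/m
Isobar spacing: Δn = ΔP/|∂P/∂n| = 200 Pa / 3.49×10⁻⁴ Pa/m = 573684 m ≈ 570 km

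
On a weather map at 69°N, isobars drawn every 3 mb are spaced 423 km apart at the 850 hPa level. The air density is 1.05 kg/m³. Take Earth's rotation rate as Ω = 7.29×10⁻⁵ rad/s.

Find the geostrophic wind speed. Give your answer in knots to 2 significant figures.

Coriolis parameter at 69°N:
f = 2Ω sin φ = 2 × 7.29×10⁻⁵ × sin 69° = 1.36×10⁻⁴ s⁻¹
Pressure gradient: |∂P/∂n| = 300 Pa / 423000 m = 7.09×10⁻⁴ Pa/m
Geostrophic balance (pressure-gradient force = Coriolis force):
V_g = (1/(fρ)) |∂P/∂n| = 7.09×10⁻⁴ / (1.36×10⁻⁴ × 1.05) = 4.96 m/s
Converting: 4.96 m/s × 1.944 = 9.6 knots

9.6 knots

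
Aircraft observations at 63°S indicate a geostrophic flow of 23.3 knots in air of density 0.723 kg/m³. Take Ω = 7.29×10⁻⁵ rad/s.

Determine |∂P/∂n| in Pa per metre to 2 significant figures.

1.1×10⁻³ Pa/m

Coriolis parameter at 63°S:
f = 2Ω sin φ = 2 × 7.29×10⁻⁵ × sin 63° = 1.30×10⁻⁴ s⁻¹
Wind speed in SI: 23.3 knots = 12.0 m/s
Geostrophic balance rearranged: |∂P/∂n| = f ρ V_g
|∂P/∂n| = 1.30×10⁻⁴ × 0.723 × 12.0 = 1.13×10⁻³ Pa/m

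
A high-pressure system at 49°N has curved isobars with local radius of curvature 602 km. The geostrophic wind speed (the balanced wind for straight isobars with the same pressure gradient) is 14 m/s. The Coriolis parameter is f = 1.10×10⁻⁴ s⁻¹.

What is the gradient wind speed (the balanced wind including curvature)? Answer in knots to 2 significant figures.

39 knots

Around a high, pressure-gradient force acts outward with centrifugal, so Coriolis balances both:
fV = (1/ρ)|∂P/∂n| + V²/R  →  V² − fR·V + fR·V_g = 0
With fR = 1.10×10⁻⁴ × 602×10³ m = 66.2 m/s:
V = [fR − √((fR)² − 4 fR V_g)]/2 = [66.2 − √(66.2² − 4×66.2×14)]/2 = 20.1 m/s
Supergeostrophic (V > V_g = 14 m/s), as expected around a high.
Converting: 20.1 m/s × 1.944 = 39 knots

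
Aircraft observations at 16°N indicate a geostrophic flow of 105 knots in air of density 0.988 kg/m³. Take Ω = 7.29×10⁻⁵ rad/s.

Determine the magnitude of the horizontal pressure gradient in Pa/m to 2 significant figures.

2.1×10⁻³ Pa/m

Coriolis parameter at 16°N:
f = 2Ω sin φ = 2 × 7.29×10⁻⁵ × sin 16° = 4.02×10⁻⁵ s⁻¹
Wind speed in SI: 105 knots = 54.0 m/s
Geostrophic balance rearranged: |∂P/∂n| = f ρ V_g
|∂P/∂n| = 4.02×10⁻⁵ × 0.988 × 54.0 = 2.14×10⁻³ Pa/m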